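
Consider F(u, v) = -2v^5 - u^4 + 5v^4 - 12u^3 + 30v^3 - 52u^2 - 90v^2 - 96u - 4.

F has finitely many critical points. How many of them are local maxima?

F separates as a function of u plus a function of v, so ∇F=0 decouples.
∂F/∂u = -4(u + 2)(u + 3)(u + 4) = 0 at u ∈ {-4, -3, -2}; ∂F/∂v = -10v(v - 3)(v - 2)(v + 3) = 0 at v ∈ {-3, 0, 2, 3}.
The Hessian is diagonal: diag(F_uu, F_vv). Second derivatives: F_uu(-4)=-8, F_uu(-3)=4, F_uu(-2)=-8; F_vv(-3)=900, F_vv(0)=-180, F_vv(2)=100, F_vv(3)=-180.
Local maxima occur where both diagonal entries negative: (-4, 0), (-4, 3), (-2, 0), (-2, 3). Count: 4.

4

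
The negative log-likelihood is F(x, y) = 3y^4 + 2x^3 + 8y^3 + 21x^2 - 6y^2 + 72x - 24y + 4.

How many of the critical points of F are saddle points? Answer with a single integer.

3

F separates as a function of x plus a function of y, so ∇F=0 decouples.
∂F/∂x = 6(x + 3)(x + 4) = 0 at x ∈ {-4, -3}; ∂F/∂y = 12(y - 1)(y + 1)(y + 2) = 0 at y ∈ {-2, -1, 1}.
The Hessian is diagonal: diag(F_xx, F_yy). Second derivatives: F_xx(-4)=-6, F_xx(-3)=6; F_yy(-2)=36, F_yy(-1)=-24, F_yy(1)=72.
Saddle points occur where the two diagonal entries have opposite signs: (-4, -2), (-4, 1), (-3, -1). Count: 3.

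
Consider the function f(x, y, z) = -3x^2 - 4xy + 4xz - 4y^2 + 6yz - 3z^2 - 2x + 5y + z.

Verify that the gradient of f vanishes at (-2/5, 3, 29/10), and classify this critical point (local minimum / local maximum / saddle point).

∇f = (-6x - 4y + 4z - 2, -4x - 8y + 6z + 5, 4x + 6y - 6z + 1); substituting (-2/5, 3, 29/10) gives ∇f = (0, 0, 0), so (-2/5, 3, 29/10) is indeed a critical point.
The Hessian is constant: H = [[-6, -4, 4], [-4, -8, 6], [4, 6, -6]].
Leading principal minors: Δ₁ = -6, Δ₂ = 32, Δ₃ = -40.
The minors alternate sign starting negative (−, +, −), so H is negative definite: a local maximum.

local maximum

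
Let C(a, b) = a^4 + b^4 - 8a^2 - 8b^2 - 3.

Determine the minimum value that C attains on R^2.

C(a,b) separates as P(a) + Q(b) − 3, so its minimum is min P + min Q − 3.
P'(a) = 4a(a - 2)(a + 2) vanishes at a ∈ {-2, 0, 2}; Q'(b) = 4b(b - 2)(b + 2) vanishes at b ∈ {-2, 0, 2}.
Local minima of P (where P''>0): P(-2)=-16, P(2)=-16. Local minima of Q: Q(-2)=-16, Q(2)=-16.
So the global minimum of C is P(-2) + Q(-2) − 3 = -16 − 16 − 3 = -35, attained at (-2, -2).

-35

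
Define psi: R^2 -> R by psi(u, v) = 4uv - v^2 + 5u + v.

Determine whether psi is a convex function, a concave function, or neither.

psi is quadratic, so its Hessian is the constant matrix H = [[0, 4], [4, -2]].
det(H) = -16, tr(H) = -2.
det(H) < 0, so H is indefinite: neither convex nor concave.

neither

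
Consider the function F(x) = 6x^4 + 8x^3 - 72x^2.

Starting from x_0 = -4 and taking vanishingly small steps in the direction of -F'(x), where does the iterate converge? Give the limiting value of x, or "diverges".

-3

F'(x) = 24x(x - 2)(x + 3), so F'(-4) = -576.
Gradient descent moves in the -F' direction, i.e. x is increasing.
The nearest critical point in that direction is x = -3, where F'' = 360 > 0 (a local minimum). The iterate converges there.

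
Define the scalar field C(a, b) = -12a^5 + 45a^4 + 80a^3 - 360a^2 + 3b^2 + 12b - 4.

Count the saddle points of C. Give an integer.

2

C separates as a function of a plus a function of b, so ∇C=0 decouples.
∂C/∂a = -60a(a - 3)(a - 2)(a + 2) = 0 at a ∈ {-2, 0, 2, 3}; ∂C/∂b = 6(b + 2) = 0 at b ∈ {-2}.
The Hessian is diagonal: diag(C_aa, C_bb). Second derivatives: C_aa(-2)=2400, C_aa(0)=-720, C_aa(2)=480, C_aa(3)=-900; C_bb(-2)=6.
Saddle points occur where the two diagonal entries have opposite signs: (0, -2), (3, -2). Count: 2.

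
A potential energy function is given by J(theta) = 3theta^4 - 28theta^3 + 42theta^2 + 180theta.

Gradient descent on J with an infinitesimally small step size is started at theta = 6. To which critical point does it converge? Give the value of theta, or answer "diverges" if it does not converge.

5

J'(theta) = 12(theta - 5)(theta - 3)(theta + 1), so J'(6) = 252.
Gradient descent moves in the -J' direction, i.e. theta is decreasing.
The nearest critical point in that direction is theta = 5, where J'' = 144 > 0 (a local minimum). The iterate converges there.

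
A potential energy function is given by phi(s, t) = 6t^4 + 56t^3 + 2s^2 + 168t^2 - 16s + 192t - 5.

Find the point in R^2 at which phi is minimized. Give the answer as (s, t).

(4, -4)

phi(s,t) separates as P(s) + Q(t) − 5, so its minimum is min P + min Q − 5.
P'(s) = 4s - 16 vanishes at s ∈ {4}; Q'(t) = 24(t + 1)(t + 2)(t + 4) vanishes at t ∈ {-4, -2, -1}.
Local minima of P (where P''>0): P(4)=-32. Local minima of Q: Q(-4)=-128, Q(-1)=-74.
So the global minimum of phi is P(4) + Q(-4) − 5 = -32 − 128 − 5 = -165, attained at (4, -4).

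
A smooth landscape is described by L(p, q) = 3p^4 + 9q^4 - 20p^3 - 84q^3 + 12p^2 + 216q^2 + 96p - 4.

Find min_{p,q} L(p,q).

L(p,q) separates as A(p) + B(q) − 4, so its minimum is min A + min B − 4.
A'(p) = 12(p - 4)(p - 2)(p + 1) vanishes at p ∈ {-1, 2, 4}; B'(q) = 36q(q - 4)(q - 3) vanishes at q ∈ {0, 3, 4}.
Local minima of A (where A''>0): A(-1)=-61, A(4)=64. Local minima of B: B(0)=0, B(4)=384.
So the global minimum of L is A(-1) + B(0) − 4 = -61 + 0 − 4 = -65, attained at (-1, 0).

-65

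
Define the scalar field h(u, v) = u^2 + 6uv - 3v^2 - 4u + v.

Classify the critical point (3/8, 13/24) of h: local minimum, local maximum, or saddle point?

saddle point

The Hessian of h is constant: H = [[2, 6], [6, -6]].
det(H) = 2·(-6) − 6² = -48.
Since det(H) < 0, H is indefinite and the critical point is a saddle point.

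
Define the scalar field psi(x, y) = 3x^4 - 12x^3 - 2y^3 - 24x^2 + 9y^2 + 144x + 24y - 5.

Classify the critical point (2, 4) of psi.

The mixed partial ∂²psi/∂x∂y is 0, so the Hessian at any point is diag(psi_xx, psi_yy) = diag(12(3x^2 - 6x - 4), 6(-2y + 3)).
At (2, 4): H = diag(-48, -30).
Both eigenvalues are negative, so H is negative definite: a local maximum.

local maximum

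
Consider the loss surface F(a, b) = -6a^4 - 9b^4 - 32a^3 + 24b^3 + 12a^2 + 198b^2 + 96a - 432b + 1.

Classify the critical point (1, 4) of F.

The mixed partial ∂²F/∂a∂b is 0, so the Hessian at any point is diag(F_aa, F_bb) = diag(24(-3a^2 - 8a + 1), 36(-3b^2 + 4b + 11)).
At (1, 4): H = diag(-240, -756).
Both eigenvalues are negative, so H is negative definite: a local maximum.

local maximum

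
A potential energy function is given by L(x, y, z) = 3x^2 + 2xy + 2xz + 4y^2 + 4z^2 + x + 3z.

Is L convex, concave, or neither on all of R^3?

convex

L is quadratic, so its Hessian is the constant matrix H = [[6, 2, 2], [2, 8, 0], [2, 0, 8]].
Leading principal minors: 6, 44, 320.
All positive ⇒ H ≻ 0 ⇒ convex.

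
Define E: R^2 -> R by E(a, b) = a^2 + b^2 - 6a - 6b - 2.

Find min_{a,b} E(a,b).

E(a,b) separates as P(a) + Q(b) − 2, so its minimum is min P + min Q − 2.
P'(a) = 2a - 6 vanishes at a ∈ {3}; Q'(b) = 2b - 6 vanishes at b ∈ {3}.
Local minima of P (where P''>0): P(3)=-9. Local minima of Q: Q(3)=-9.
So the global minimum of E is P(3) + Q(3) − 2 = -9 − 9 − 2 = -20, attained at (3, 3).

-20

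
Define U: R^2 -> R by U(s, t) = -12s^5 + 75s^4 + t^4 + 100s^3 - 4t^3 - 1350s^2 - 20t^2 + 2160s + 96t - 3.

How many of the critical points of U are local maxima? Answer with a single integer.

2

U separates as a function of s plus a function of t, so ∇U=0 decouples.
∂U/∂s = -60(s - 4)(s - 3)(s - 1)(s + 3) = 0 at s ∈ {-3, 1, 3, 4}; ∂U/∂t = 4(t - 4)(t - 2)(t + 3) = 0 at t ∈ {-3, 2, 4}.
The Hessian is diagonal: diag(U_ss, U_tt). Second derivatives: U_ss(-3)=10080, U_ss(1)=-1440, U_ss(3)=720, U_ss(4)=-1260; U_tt(-3)=140, U_tt(2)=-40, U_tt(4)=56.
Local maxima occur where both diagonal entries negative: (1, 2), (4, 2). Count: 2.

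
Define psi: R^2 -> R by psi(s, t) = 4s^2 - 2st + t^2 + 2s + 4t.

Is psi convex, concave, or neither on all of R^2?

psi is quadratic, so its Hessian is the constant matrix H = [[8, -2], [-2, 2]].
det(H) = 12, tr(H) = 10.
det(H) > 0 and tr(H) > 0, so H is positive definite everywhere: convex.

convex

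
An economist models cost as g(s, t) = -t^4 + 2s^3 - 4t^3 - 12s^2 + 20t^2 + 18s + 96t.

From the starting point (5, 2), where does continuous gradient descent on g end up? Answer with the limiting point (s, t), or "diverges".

(3, -2)

g is separable, so gradient descent decouples: s follows -∂g/∂s, t follows -∂g/∂t.
∂g/∂s = 6(s - 3)(s - 1); at s=5 this is 48, so s decreases.
∂g/∂t = -4(t - 3)(t + 2)(t + 4); at t=2 this is 96, so t decreases.
s converges to its nearest critical value 3 (a local min of the s-part); t converges to -2. The iterate converges to (3, -2).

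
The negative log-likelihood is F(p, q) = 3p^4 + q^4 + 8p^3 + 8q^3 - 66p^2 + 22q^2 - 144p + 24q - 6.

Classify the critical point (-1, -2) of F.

local maximum

The mixed partial ∂²F/∂p∂q is 0, so the Hessian at any point is diag(F_pp, F_qq) = diag(12(3p^2 + 4p - 11), 4(3q^2 + 12q + 11)).
At (-1, -2): H = diag(-144, -4).
Both eigenvalues are negative, so H is negative definite: a local maximum.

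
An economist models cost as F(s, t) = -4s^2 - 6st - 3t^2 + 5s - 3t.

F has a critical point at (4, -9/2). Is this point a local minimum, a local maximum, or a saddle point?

The Hessian of F is constant: H = [[-8, -6], [-6, -6]].
det(H) = (-8)·(-6) − (-6)² = 12.
det(H) > 0 and tr(H) = -14 < 0, so H is negative definite and the point is a local maximum.

local maximum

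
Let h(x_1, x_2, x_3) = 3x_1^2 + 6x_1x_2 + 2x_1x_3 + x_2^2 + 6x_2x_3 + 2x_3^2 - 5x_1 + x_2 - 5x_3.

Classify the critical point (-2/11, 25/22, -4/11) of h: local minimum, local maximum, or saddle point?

The Hessian is constant: H = [[6, 6, 2], [6, 2, 6], [2, 6, 4]].
Leading principal minors: Δ₁ = 6, Δ₂ = -24, Δ₃ = -176.
The minors fit neither the all-positive nor the alternating-sign pattern, so H is indefinite: a saddle point.

saddle point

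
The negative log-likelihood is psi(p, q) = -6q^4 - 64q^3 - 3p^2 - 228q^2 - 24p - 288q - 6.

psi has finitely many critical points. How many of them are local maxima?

psi separates as a function of p plus a function of q, so ∇psi=0 decouples.
∂psi/∂p = -6(p + 4) = 0 at p ∈ {-4}; ∂psi/∂q = -24(q + 1)(q + 3)(q + 4) = 0 at q ∈ {-4, -3, -1}.
The Hessian is diagonal: diag(psi_pp, psi_qq). Second derivatives: psi_pp(-4)=-6; psi_qq(-4)=-72, psi_qq(-3)=48, psi_qq(-1)=-144.
Local maxima occur where both diagonal entries negative: (-4, -4), (-4, -1). Count: 2.

2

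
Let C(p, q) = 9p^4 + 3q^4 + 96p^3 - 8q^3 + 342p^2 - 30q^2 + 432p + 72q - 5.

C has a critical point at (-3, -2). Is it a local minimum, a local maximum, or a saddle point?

The mixed partial ∂²C/∂p∂q is 0, so the Hessian at any point is diag(C_pp, C_qq) = diag(36(3p^2 + 16p + 19), 12(3q^2 - 4q - 5)).
At (-3, -2): H = diag(-72, 180).
The eigenvalues have opposite signs, so H is indefinite: a saddle point.

saddle point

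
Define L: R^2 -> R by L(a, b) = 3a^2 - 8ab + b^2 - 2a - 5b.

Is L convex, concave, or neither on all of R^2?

L is quadratic, so its Hessian is the constant matrix H = [[6, -8], [-8, 2]].
det(H) = -52, tr(H) = 8.
det(H) < 0, so H is indefinite: neither convex nor concave.

neither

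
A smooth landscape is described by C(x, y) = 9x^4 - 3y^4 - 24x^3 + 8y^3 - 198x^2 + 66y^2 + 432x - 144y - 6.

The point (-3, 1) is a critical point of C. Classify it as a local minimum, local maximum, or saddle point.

The mixed partial ∂²C/∂x∂y is 0, so the Hessian at any point is diag(C_xx, C_yy) = diag(36(3x^2 - 4x - 11), 12(-3y^2 + 4y + 11)).
At (-3, 1): H = diag(1008, 144).
Both eigenvalues are positive, so H is positive definite: a local minimum.

local minimum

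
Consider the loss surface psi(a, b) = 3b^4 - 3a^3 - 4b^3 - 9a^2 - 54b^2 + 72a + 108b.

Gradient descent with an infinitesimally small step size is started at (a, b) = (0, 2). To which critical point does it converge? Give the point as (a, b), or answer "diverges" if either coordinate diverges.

psi is separable, so gradient descent decouples: a follows -∂psi/∂a, b follows -∂psi/∂b.
∂psi/∂a = -9(a - 2)(a + 4); at a=0 this is 72, so a decreases.
∂psi/∂b = 12(b - 3)(b - 1)(b + 3); at b=2 this is -60, so b increases.
a converges to its nearest critical value -4 (a local min of the a-part); b converges to 3. The iterate converges to (-4, 3).

(-4, 3)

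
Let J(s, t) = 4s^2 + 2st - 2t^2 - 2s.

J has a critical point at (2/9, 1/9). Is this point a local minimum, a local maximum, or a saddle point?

saddle point

The Hessian of J is constant: H = [[8, 2], [2, -4]].
det(H) = 8·(-4) − 2² = -36.
Since det(H) < 0, H is indefinite and the critical point is a saddle point.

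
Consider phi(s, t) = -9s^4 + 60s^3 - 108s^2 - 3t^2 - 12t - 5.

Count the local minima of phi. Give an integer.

0

phi separates as a function of s plus a function of t, so ∇phi=0 decouples.
∂phi/∂s = -36s(s - 3)(s - 2) = 0 at s ∈ {0, 2, 3}; ∂phi/∂t = -6(t + 2) = 0 at t ∈ {-2}.
The Hessian is diagonal: diag(phi_ss, phi_tt). Second derivatives: phi_ss(0)=-216, phi_ss(2)=72, phi_ss(3)=-108; phi_tt(-2)=-6.
Local minima occur where both diagonal entries positive: none. Count: 0.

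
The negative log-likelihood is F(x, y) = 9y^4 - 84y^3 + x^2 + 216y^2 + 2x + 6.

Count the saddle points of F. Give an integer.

1

F separates as a function of x plus a function of y, so ∇F=0 decouples.
∂F/∂x = 2(x + 1) = 0 at x ∈ {-1}; ∂F/∂y = 36y(y - 4)(y - 3) = 0 at y ∈ {0, 3, 4}.
The Hessian is diagonal: diag(F_xx, F_yy). Second derivatives: F_xx(-1)=2; F_yy(0)=432, F_yy(3)=-108, F_yy(4)=144.
Saddle points occur where the two diagonal entries have opposite signs: (-1, 3). Count: 1.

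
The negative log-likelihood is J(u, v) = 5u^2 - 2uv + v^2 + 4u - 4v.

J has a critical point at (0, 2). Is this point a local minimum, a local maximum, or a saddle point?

local minimum

The Hessian of J is constant: H = [[10, -2], [-2, 2]].
det(H) = 10·2 − (-2)² = 16.
det(H) > 0 and tr(H) = 12 > 0, so H is positive definite and the point is a local minimum.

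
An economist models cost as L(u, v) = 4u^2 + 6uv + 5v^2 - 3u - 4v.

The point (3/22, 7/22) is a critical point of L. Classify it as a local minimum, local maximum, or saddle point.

The Hessian of L is constant: H = [[8, 6], [6, 10]].
det(H) = 8·10 − 6² = 44.
det(H) > 0 and tr(H) = 18 > 0, so H is positive definite and the point is a local minimum.

local minimum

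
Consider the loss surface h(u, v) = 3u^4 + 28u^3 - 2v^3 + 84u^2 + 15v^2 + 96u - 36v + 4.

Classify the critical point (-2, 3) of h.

The mixed partial ∂²h/∂u∂v is 0, so the Hessian at any point is diag(h_uu, h_vv) = diag(12(3u^2 + 14u + 14), 6(-2v + 5)).
At (-2, 3): H = diag(-24, -6).
Both eigenvalues are negative, so H is negative definite: a local maximum.

local maximum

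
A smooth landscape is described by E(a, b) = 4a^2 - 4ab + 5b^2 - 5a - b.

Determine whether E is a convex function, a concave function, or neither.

E is quadratic, so its Hessian is the constant matrix H = [[8, -4], [-4, 10]].
det(H) = 64, tr(H) = 18.
det(H) > 0 and tr(H) > 0, so H is positive definite everywhere: convex.

convex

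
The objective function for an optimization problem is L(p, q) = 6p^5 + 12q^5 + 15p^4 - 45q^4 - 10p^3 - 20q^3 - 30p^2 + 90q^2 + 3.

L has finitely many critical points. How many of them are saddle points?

L separates as a function of p plus a function of q, so ∇L=0 decouples.
∂L/∂p = 30p(p - 1)(p + 1)(p + 2) = 0 at p ∈ {-2, -1, 0, 1}; ∂L/∂q = 60q(q - 3)(q - 1)(q + 1) = 0 at q ∈ {-1, 0, 1, 3}.
The Hessian is diagonal: diag(L_pp, L_qq). Second derivatives: L_pp(-2)=-180, L_pp(-1)=60, L_pp(0)=-60, L_pp(1)=180; L_qq(-1)=-480, L_qq(0)=180, L_qq(1)=-240, L_qq(3)=1440.
Saddle points occur where the two diagonal entries have opposite signs: (-2, 0), (-2, 3), (-1, -1), (-1, 1), (0, 0), (0, 3), (1, -1), (1, 1). Count: 8.

8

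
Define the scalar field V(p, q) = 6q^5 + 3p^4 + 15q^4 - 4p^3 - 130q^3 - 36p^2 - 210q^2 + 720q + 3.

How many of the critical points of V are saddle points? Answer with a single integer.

V separates as a function of p plus a function of q, so ∇V=0 decouples.
∂V/∂p = 12p(p - 3)(p + 2) = 0 at p ∈ {-2, 0, 3}; ∂V/∂q = 30(q - 3)(q - 1)(q + 2)(q + 4) = 0 at q ∈ {-4, -2, 1, 3}.
The Hessian is diagonal: diag(V_pp, V_qq). Second derivatives: V_pp(-2)=120, V_pp(0)=-72, V_pp(3)=180; V_qq(-4)=-2100, V_qq(-2)=900, V_qq(1)=-900, V_qq(3)=2100.
Saddle points occur where the two diagonal entries have opposite signs: (-2, -4), (-2, 1), (0, -2), (0, 3), (3, -4), (3, 1). Count: 6.

6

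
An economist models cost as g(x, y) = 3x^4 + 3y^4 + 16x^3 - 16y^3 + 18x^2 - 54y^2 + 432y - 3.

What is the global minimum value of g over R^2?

g(x,y) separates as P(x) + Q(y) − 3, so its minimum is min P + min Q − 3.
P'(x) = 12x(x + 1)(x + 3) vanishes at x ∈ {-3, -1, 0}; Q'(y) = 12(y - 4)(y - 3)(y + 3) vanishes at y ∈ {-3, 3, 4}.
Local minima of P (where P''>0): P(-3)=-27, P(0)=0. Local minima of Q: Q(-3)=-1107, Q(4)=608.
So the global minimum of g is P(-3) + Q(-3) − 3 = -27 − 1107 − 3 = -1137, attained at (-3, -3).

-1137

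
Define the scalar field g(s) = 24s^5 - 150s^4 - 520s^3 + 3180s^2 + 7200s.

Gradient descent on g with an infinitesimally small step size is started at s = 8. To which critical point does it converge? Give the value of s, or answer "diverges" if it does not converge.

5

g'(s) = 120(s - 5)(s - 4)(s + 1)(s + 3), so g'(8) = 142560.
Gradient descent moves in the -g' direction, i.e. s is decreasing.
The nearest critical point in that direction is s = 5, where g'' = 5760 > 0 (a local minimum). The iterate converges there.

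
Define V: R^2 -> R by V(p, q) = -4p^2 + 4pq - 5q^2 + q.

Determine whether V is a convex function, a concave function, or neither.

concave

V is quadratic, so its Hessian is the constant matrix H = [[-8, 4], [4, -10]].
det(H) = 64, tr(H) = -18.
det(H) > 0 and tr(H) < 0, so H is negative definite everywhere: concave.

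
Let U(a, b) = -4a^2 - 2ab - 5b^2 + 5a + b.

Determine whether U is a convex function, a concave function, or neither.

U is quadratic, so its Hessian is the constant matrix H = [[-8, -2], [-2, -10]].
det(H) = 76, tr(H) = -18.
det(H) > 0 and tr(H) < 0, so H is negative definite everywhere: concave.

concave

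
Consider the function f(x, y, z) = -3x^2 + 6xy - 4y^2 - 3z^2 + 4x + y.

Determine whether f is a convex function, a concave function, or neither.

concave

f is quadratic, so its Hessian is the constant matrix H = [[-6, 6, 0], [6, -8, 0], [0, 0, -6]].
Leading principal minors: -6, 12, -72.
Signs alternate −, +, − ⇒ H ≺ 0 ⇒ concave.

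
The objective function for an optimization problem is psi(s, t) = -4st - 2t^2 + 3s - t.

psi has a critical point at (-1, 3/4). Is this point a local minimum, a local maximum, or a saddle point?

The Hessian of psi is constant: H = [[0, -4], [-4, -4]].
det(H) = 0·(-4) − (-4)² = -16.
Since det(H) < 0, H is indefinite and the critical point is a saddle point.

saddle point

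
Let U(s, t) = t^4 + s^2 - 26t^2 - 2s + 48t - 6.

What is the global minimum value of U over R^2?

-359

U(s,t) separates as P(s) + Q(t) − 6, so its minimum is min P + min Q − 6.
P'(s) = 2s - 2 vanishes at s ∈ {1}; Q'(t) = 4(t - 3)(t - 1)(t + 4) vanishes at t ∈ {-4, 1, 3}.
Local minima of P (where P''>0): P(1)=-1. Local minima of Q: Q(-4)=-352, Q(3)=-9.
So the global minimum of U is P(1) + Q(-4) − 6 = -1 − 352 − 6 = -359, attained at (1, -4).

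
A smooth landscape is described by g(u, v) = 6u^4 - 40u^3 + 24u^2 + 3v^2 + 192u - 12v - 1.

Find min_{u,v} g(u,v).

g(u,v) separates as P(u) + Q(v) − 1, so its minimum is min P + min Q − 1.
P'(u) = 24(u - 4)(u - 2)(u + 1) vanishes at u ∈ {-1, 2, 4}; Q'(v) = 6v - 12 vanishes at v ∈ {2}.
Local minima of P (where P''>0): P(-1)=-122, P(4)=128. Local minima of Q: Q(2)=-12.
So the global minimum of g is P(-1) + Q(2) − 1 = -122 − 12 − 1 = -135, attained at (-1, 2).

-135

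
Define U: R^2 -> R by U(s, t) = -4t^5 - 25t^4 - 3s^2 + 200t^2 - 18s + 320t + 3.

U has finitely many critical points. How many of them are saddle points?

2

U separates as a function of s plus a function of t, so ∇U=0 decouples.
∂U/∂s = -6(s + 3) = 0 at s ∈ {-3}; ∂U/∂t = -20(t - 2)(t + 1)(t + 2)(t + 4) = 0 at t ∈ {-4, -2, -1, 2}.
The Hessian is diagonal: diag(U_ss, U_tt). Second derivatives: U_ss(-3)=-6; U_tt(-4)=720, U_tt(-2)=-160, U_tt(-1)=180, U_tt(2)=-1440.
Saddle points occur where the two diagonal entries have opposite signs: (-3, -4), (-3, -1). Count: 2.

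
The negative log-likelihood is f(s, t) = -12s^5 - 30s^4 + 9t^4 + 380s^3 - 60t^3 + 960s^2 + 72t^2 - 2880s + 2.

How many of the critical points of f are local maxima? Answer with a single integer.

2

f separates as a function of s plus a function of t, so ∇f=0 decouples.
∂f/∂s = -60(s - 4)(s - 1)(s + 3)(s + 4) = 0 at s ∈ {-4, -3, 1, 4}; ∂f/∂t = 36t(t - 4)(t - 1) = 0 at t ∈ {0, 1, 4}.
The Hessian is diagonal: diag(f_ss, f_tt). Second derivatives: f_ss(-4)=2400, f_ss(-3)=-1680, f_ss(1)=3600, f_ss(4)=-10080; f_tt(0)=144, f_tt(1)=-108, f_tt(4)=432.
Local maxima occur where both diagonal entries negative: (-3, 1), (4, 1). Count: 2.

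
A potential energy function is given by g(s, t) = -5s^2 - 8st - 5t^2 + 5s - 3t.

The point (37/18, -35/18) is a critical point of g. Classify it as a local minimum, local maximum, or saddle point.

The Hessian of g is constant: H = [[-10, -8], [-8, -10]].
det(H) = (-10)·(-10) − (-8)² = 36.
det(H) > 0 and tr(H) = -20 < 0, so H is negative definite and the point is a local maximum.

local maximum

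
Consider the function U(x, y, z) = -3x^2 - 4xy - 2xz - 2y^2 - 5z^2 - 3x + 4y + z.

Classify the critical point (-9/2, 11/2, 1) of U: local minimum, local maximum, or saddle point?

The Hessian is constant: H = [[-6, -4, -2], [-4, -4, 0], [-2, 0, -10]].
Leading principal minors: Δ₁ = -6, Δ₂ = 8, Δ₃ = -64.
The minors alternate sign starting negative (−, +, −), so H is negative definite: a local maximum.

local maximum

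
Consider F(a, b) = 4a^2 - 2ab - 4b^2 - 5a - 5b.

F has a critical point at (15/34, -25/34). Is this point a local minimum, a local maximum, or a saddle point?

The Hessian of F is constant: H = [[8, -2], [-2, -8]].
det(H) = 8·(-8) − (-2)² = -68.
Since det(H) < 0, H is indefinite and the critical point is a saddle point.

saddle point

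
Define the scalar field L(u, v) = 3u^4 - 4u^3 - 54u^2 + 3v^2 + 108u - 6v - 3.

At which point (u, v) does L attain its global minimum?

(-3, 1)

L(u,v) separates as P(u) + Q(v) − 3, so its minimum is min P + min Q − 3.
P'(u) = 12(u - 3)(u - 1)(u + 3) vanishes at u ∈ {-3, 1, 3}; Q'(v) = 6v - 6 vanishes at v ∈ {1}.
Local minima of P (where P''>0): P(-3)=-459, P(3)=-27. Local minima of Q: Q(1)=-3.
So the global minimum of L is P(-3) + Q(1) − 3 = -459 − 3 − 3 = -465, attained at (-3, 1).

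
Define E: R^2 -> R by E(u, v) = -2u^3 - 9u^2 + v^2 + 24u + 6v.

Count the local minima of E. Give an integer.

1

E separates as a function of u plus a function of v, so ∇E=0 decouples.
∂E/∂u = -6(u - 1)(u + 4) = 0 at u ∈ {-4, 1}; ∂E/∂v = 2(v + 3) = 0 at v ∈ {-3}.
The Hessian is diagonal: diag(E_uu, E_vv). Second derivatives: E_uu(-4)=30, E_uu(1)=-30; E_vv(-3)=2.
Local minima occur where both diagonal entries positive: (-4, -3). Count: 1.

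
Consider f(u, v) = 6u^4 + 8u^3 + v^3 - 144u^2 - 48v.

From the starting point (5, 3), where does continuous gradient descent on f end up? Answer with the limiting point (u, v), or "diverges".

f is separable, so gradient descent decouples: u follows -∂f/∂u, v follows -∂f/∂v.
∂f/∂u = 24u(u - 3)(u + 4); at u=5 this is 2160, so u decreases.
∂f/∂v = 3(v - 4)(v + 4); at v=3 this is -21, so v increases.
u converges to its nearest critical value 3 (a local min of the u-part); v converges to 4. The iterate converges to (3, 4).

(3, 4)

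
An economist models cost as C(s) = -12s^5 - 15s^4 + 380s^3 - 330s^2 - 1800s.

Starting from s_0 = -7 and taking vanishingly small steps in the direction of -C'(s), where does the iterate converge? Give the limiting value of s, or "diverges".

-5

C'(s) = -60(s - 3)(s - 2)(s + 1)(s + 5), so C'(-7) = -64800.
Gradient descent moves in the -C' direction, i.e. s is increasing.
The nearest critical point in that direction is s = -5, where C'' = 13440 > 0 (a local minimum). The iterate converges there.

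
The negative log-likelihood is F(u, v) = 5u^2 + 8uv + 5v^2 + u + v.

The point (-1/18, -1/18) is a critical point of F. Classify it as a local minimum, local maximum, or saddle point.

local minimum

The Hessian of F is constant: H = [[10, 8], [8, 10]].
det(H) = 10·10 − 8² = 36.
det(H) > 0 and tr(H) = 20 > 0, so H is positive definite and the point is a local minimum.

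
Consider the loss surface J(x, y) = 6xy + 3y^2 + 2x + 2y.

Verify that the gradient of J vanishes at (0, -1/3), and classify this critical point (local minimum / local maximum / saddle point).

∇J = (6y + 2, 6x + 6y + 2); substituting (0, -1/3) gives ∇J = (0, 0), so (0, -1/3) is indeed a critical point.
The Hessian of J is constant: H = [[0, 6], [6, 6]].
det(H) = 0·6 − 6² = -36.
Since det(H) < 0, H is indefinite and the critical point is a saddle point.

saddle point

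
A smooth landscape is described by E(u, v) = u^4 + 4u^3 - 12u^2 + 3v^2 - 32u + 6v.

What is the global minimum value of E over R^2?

-67

E(u,v) separates as P(u) + Q(v), so its minimum is min P + min Q.
P'(u) = 4(u - 2)(u + 1)(u + 4) vanishes at u ∈ {-4, -1, 2}; Q'(v) = 6v + 6 vanishes at v ∈ {-1}.
Local minima of P (where P''>0): P(-4)=-64, P(2)=-64. Local minima of Q: Q(-1)=-3.
So the global minimum of E is P(-4) + Q(-1) = -64 − 3 = -67, attained at (-4, -1).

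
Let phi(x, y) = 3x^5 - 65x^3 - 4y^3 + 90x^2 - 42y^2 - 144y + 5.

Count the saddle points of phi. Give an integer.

4

phi separates as a function of x plus a function of y, so ∇phi=0 decouples.
∂phi/∂x = 15x(x - 3)(x - 1)(x + 4) = 0 at x ∈ {-4, 0, 1, 3}; ∂phi/∂y = -12(y + 3)(y + 4) = 0 at y ∈ {-4, -3}.
The Hessian is diagonal: diag(phi_xx, phi_yy). Second derivatives: phi_xx(-4)=-2100, phi_xx(0)=180, phi_xx(1)=-150, phi_xx(3)=630; phi_yy(-4)=12, phi_yy(-3)=-12.
Saddle points occur where the two diagonal entries have opposite signs: (-4, -4), (0, -3), (1, -4), (3, -3). Count: 4.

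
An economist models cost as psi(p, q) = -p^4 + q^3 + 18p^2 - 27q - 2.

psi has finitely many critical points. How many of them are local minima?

1

psi separates as a function of p plus a function of q, so ∇psi=0 decouples.
∂psi/∂p = -4p(p - 3)(p + 3) = 0 at p ∈ {-3, 0, 3}; ∂psi/∂q = 3(q - 3)(q + 3) = 0 at q ∈ {-3, 3}.
The Hessian is diagonal: diag(psi_pp, psi_qq). Second derivatives: psi_pp(-3)=-72, psi_pp(0)=36, psi_pp(3)=-72; psi_qq(-3)=-18, psi_qq(3)=18.
Local minima occur where both diagonal entries positive: (0, 3). Count: 1.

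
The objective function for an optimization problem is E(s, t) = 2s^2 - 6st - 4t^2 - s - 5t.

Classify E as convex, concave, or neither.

neither

E is quadratic, so its Hessian is the constant matrix H = [[4, -6], [-6, -8]].
det(H) = -68, tr(H) = -4.
det(H) < 0, so H is indefinite: neither convex nor concave.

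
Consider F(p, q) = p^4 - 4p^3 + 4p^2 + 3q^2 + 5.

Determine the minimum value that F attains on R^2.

5

F(p,q) separates as A(p) + B(q) + 5, so its minimum is min A + min B + 5.
A'(p) = 4p(p - 2)(p - 1) vanishes at p ∈ {0, 1, 2}; B'(q) = 6q vanishes at q ∈ {0}.
Local minima of A (where A''>0): A(0)=0, A(2)=0. Local minima of B: B(0)=0.
So the global minimum of F is A(0) + B(0) + 5 = 0 + 0 + 5 = 5, attained at (0, 0).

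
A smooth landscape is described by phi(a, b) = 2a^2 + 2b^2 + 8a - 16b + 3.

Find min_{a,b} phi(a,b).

-37

phi(a,b) separates as P(a) + Q(b) + 3, so its minimum is min P + min Q + 3.
P'(a) = 4a + 8 vanishes at a ∈ {-2}; Q'(b) = 4b - 16 vanishes at b ∈ {4}.
Local minima of P (where P''>0): P(-2)=-8. Local minima of Q: Q(4)=-32.
So the global minimum of phi is P(-2) + Q(4) + 3 = -8 − 32 + 3 = -37, attained at (-2, 4).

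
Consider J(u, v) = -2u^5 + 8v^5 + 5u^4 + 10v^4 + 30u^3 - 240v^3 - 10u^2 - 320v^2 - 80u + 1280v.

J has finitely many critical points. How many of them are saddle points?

J separates as a function of u plus a function of v, so ∇J=0 decouples.
∂J/∂u = -10(u - 4)(u - 1)(u + 1)(u + 2) = 0 at u ∈ {-2, -1, 1, 4}; ∂J/∂v = 40(v - 4)(v - 1)(v + 2)(v + 4) = 0 at v ∈ {-4, -2, 1, 4}.
The Hessian is diagonal: diag(J_uu, J_vv). Second derivatives: J_uu(-2)=180, J_uu(-1)=-100, J_uu(1)=180, J_uu(4)=-900; J_vv(-4)=-3200, J_vv(-2)=1440, J_vv(1)=-1800, J_vv(4)=5760.
Saddle points occur where the two diagonal entries have opposite signs: (-2, -4), (-2, 1), (-1, -2), (-1, 4), (1, -4), (1, 1), (4, -2), (4, 4). Count: 8.

8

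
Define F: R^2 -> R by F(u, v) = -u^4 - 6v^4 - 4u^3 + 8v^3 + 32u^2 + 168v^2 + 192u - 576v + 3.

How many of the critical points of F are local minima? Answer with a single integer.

F separates as a function of u plus a function of v, so ∇F=0 decouples.
∂F/∂u = -4(u - 4)(u + 3)(u + 4) = 0 at u ∈ {-4, -3, 4}; ∂F/∂v = -24(v - 3)(v - 2)(v + 4) = 0 at v ∈ {-4, 2, 3}.
The Hessian is diagonal: diag(F_uu, F_vv). Second derivatives: F_uu(-4)=-32, F_uu(-3)=28, F_uu(4)=-224; F_vv(-4)=-1008, F_vv(2)=144, F_vv(3)=-168.
Local minima occur where both diagonal entries positive: (-3, 2). Count: 1.

1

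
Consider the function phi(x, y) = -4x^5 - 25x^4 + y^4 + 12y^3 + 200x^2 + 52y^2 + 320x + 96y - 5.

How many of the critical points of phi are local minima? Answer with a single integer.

phi separates as a function of x plus a function of y, so ∇phi=0 decouples.
∂phi/∂x = -20(x - 2)(x + 1)(x + 2)(x + 4) = 0 at x ∈ {-4, -2, -1, 2}; ∂phi/∂y = 4(y + 2)(y + 3)(y + 4) = 0 at y ∈ {-4, -3, -2}.
The Hessian is diagonal: diag(phi_xx, phi_yy). Second derivatives: phi_xx(-4)=720, phi_xx(-2)=-160, phi_xx(-1)=180, phi_xx(2)=-1440; phi_yy(-4)=8, phi_yy(-3)=-4, phi_yy(-2)=8.
Local minima occur where both diagonal entries positive: (-4, -4), (-4, -2), (-1, -4), (-1, -2). Count: 4.

4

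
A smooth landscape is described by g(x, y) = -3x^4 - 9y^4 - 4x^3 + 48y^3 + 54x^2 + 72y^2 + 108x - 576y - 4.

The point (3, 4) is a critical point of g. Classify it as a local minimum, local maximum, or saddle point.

The mixed partial ∂²g/∂x∂y is 0, so the Hessian at any point is diag(g_xx, g_yy) = diag(12(-3x^2 - 2x + 9), 36(-3y^2 + 8y + 4)).
At (3, 4): H = diag(-288, -432).
Both eigenvalues are negative, so H is negative definite: a local maximum.

local maximum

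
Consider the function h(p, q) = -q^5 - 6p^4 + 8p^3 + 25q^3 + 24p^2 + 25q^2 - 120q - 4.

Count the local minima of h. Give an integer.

h separates as a function of p plus a function of q, so ∇h=0 decouples.
∂h/∂p = -24p(p - 2)(p + 1) = 0 at p ∈ {-1, 0, 2}; ∂h/∂q = -5(q - 4)(q - 1)(q + 2)(q + 3) = 0 at q ∈ {-3, -2, 1, 4}.
The Hessian is diagonal: diag(h_pp, h_qq). Second derivatives: h_pp(-1)=-72, h_pp(0)=48, h_pp(2)=-144; h_qq(-3)=140, h_qq(-2)=-90, h_qq(1)=180, h_qq(4)=-630.
Local minima occur where both diagonal entries positive: (0, -3), (0, 1). Count: 2.

2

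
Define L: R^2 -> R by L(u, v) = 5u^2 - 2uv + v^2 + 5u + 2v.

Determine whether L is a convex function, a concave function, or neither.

convex

L is quadratic, so its Hessian is the constant matrix H = [[10, -2], [-2, 2]].
det(H) = 16, tr(H) = 12.
det(H) > 0 and tr(H) > 0, so H is positive definite everywhere: convex.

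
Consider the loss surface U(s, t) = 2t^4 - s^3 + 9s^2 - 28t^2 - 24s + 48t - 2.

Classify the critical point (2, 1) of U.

The mixed partial ∂²U/∂s∂t is 0, so the Hessian at any point is diag(U_ss, U_tt) = diag(6(-s + 3), 8(3t^2 - 7)).
At (2, 1): H = diag(6, -32).
The eigenvalues have opposite signs, so H is indefinite: a saddle point.

saddle point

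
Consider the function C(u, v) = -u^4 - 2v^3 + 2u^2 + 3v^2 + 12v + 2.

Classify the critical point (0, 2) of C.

saddle point

The mixed partial ∂²C/∂u∂v is 0, so the Hessian at any point is diag(C_uu, C_vv) = diag(4(-3u^2 + 1), 6(-2v + 1)).
At (0, 2): H = diag(4, -18).
The eigenvalues have opposite signs, so H is indefinite: a saddle point.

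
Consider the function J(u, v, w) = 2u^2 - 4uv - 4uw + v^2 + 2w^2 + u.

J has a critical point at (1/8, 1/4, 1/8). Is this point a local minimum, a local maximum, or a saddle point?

saddle point

The Hessian is constant: H = [[4, -4, -4], [-4, 2, 0], [-4, 0, 4]].
Leading principal minors: Δ₁ = 4, Δ₂ = -8, Δ₃ = -64.
The minors fit neither the all-positive nor the alternating-sign pattern, so H is indefinite: a saddle point.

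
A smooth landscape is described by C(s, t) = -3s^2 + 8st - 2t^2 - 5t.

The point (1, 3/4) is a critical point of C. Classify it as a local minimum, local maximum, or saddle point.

The Hessian of C is constant: H = [[-6, 8], [8, -4]].
det(H) = (-6)·(-4) − 8² = -40.
Since det(H) < 0, H is indefinite and the critical point is a saddle point.

saddle point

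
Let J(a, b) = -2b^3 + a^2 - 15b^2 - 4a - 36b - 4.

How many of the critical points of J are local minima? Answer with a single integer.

J separates as a function of a plus a function of b, so ∇J=0 decouples.
∂J/∂a = 2(a - 2) = 0 at a ∈ {2}; ∂J/∂b = -6(b + 2)(b + 3) = 0 at b ∈ {-3, -2}.
The Hessian is diagonal: diag(J_aa, J_bb). Second derivatives: J_aa(2)=2; J_bb(-3)=6, J_bb(-2)=-6.
Local minima occur where both diagonal entries positive: (2, -3). Count: 1.

1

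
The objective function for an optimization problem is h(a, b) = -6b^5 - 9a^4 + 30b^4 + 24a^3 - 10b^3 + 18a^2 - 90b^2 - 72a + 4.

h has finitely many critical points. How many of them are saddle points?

6

h separates as a function of a plus a function of b, so ∇h=0 decouples.
∂h/∂a = -36(a - 2)(a - 1)(a + 1) = 0 at a ∈ {-1, 1, 2}; ∂h/∂b = -30b(b - 3)(b - 2)(b + 1) = 0 at b ∈ {-1, 0, 2, 3}.
The Hessian is diagonal: diag(h_aa, h_bb). Second derivatives: h_aa(-1)=-216, h_aa(1)=72, h_aa(2)=-108; h_bb(-1)=360, h_bb(0)=-180, h_bb(2)=180, h_bb(3)=-360.
Saddle points occur where the two diagonal entries have opposite signs: (-1, -1), (-1, 2), (1, 0), (1, 3), (2, -1), (2, 2). Count: 6.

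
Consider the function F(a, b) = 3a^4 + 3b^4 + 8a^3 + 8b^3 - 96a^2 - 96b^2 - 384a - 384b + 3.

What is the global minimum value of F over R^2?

-3581

F(a,b) separates as P(a) + Q(b) + 3, so its minimum is min P + min Q + 3.
P'(a) = 12(a - 4)(a + 2)(a + 4) vanishes at a ∈ {-4, -2, 4}; Q'(b) = 12(b - 4)(b + 2)(b + 4) vanishes at b ∈ {-4, -2, 4}.
Local minima of P (where P''>0): P(-4)=256, P(4)=-1792. Local minima of Q: Q(-4)=256, Q(4)=-1792.
So the global minimum of F is P(4) + Q(4) + 3 = -1792 − 1792 + 3 = -3581, attained at (4, 4).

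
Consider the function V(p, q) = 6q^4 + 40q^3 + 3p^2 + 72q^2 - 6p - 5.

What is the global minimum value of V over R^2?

V(p,q) separates as A(p) + B(q) − 5, so its minimum is min A + min B − 5.
A'(p) = 6p - 6 vanishes at p ∈ {1}; B'(q) = 24q(q + 2)(q + 3) vanishes at q ∈ {-3, -2, 0}.
Local minima of A (where A''>0): A(1)=-3. Local minima of B: B(-3)=54, B(0)=0.
So the global minimum of V is A(1) + B(0) − 5 = -3 + 0 − 5 = -8, attained at (1, 0).

-8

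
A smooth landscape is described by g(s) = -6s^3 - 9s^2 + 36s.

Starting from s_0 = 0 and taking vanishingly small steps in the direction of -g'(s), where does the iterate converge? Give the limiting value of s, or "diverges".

-2

g'(s) = -18(s - 1)(s + 2), so g'(0) = 36.
Gradient descent moves in the -g' direction, i.e. s is decreasing.
The nearest critical point in that direction is s = -2, where g'' = 54 > 0 (a local minimum). The iterate converges there.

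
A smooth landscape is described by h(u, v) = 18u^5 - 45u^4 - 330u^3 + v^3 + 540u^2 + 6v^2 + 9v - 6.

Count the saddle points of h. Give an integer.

h separates as a function of u plus a function of v, so ∇h=0 decouples.
∂h/∂u = 90u(u - 4)(u - 1)(u + 3) = 0 at u ∈ {-3, 0, 1, 4}; ∂h/∂v = 3(v + 1)(v + 3) = 0 at v ∈ {-3, -1}.
The Hessian is diagonal: diag(h_uu, h_vv). Second derivatives: h_uu(-3)=-7560, h_uu(0)=1080, h_uu(1)=-1080, h_uu(4)=7560; h_vv(-3)=-6, h_vv(-1)=6.
Saddle points occur where the two diagonal entries have opposite signs: (-3, -1), (0, -3), (1, -1), (4, -3). Count: 4.

4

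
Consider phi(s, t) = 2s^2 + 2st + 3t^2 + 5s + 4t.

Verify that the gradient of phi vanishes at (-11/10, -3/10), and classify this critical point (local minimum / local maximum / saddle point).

local minimum

∇phi = (4s + 2t + 5, 2s + 6t + 4); substituting (-11/10, -3/10) gives ∇phi = (0, 0), so (-11/10, -3/10) is indeed a critical point.
The Hessian of phi is constant: H = [[4, 2], [2, 6]].
det(H) = 4·6 − 2² = 20.
det(H) > 0 and tr(H) = 10 > 0, so H is positive definite and the point is a local minimum.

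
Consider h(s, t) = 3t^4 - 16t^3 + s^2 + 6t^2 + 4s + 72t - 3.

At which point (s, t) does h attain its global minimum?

h(s,t) separates as P(s) + Q(t) − 3, so its minimum is min P + min Q − 3.
P'(s) = 2s + 4 vanishes at s ∈ {-2}; Q'(t) = 12(t - 3)(t - 2)(t + 1) vanishes at t ∈ {-1, 2, 3}.
Local minima of P (where P''>0): P(-2)=-4. Local minima of Q: Q(-1)=-47, Q(3)=81.
So the global minimum of h is P(-2) + Q(-1) − 3 = -4 − 47 − 3 = -54, attained at (-2, -1).

(-2, -1)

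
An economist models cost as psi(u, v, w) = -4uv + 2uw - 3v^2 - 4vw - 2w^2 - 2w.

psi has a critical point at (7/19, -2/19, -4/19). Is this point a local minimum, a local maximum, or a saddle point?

saddle point

The Hessian is constant: H = [[0, -4, 2], [-4, -6, -4], [2, -4, -4]].
Leading principal minors: Δ₁ = 0, Δ₂ = -16, Δ₃ = 152.
The minors fit neither the all-positive nor the alternating-sign pattern, so H is indefinite: a saddle point.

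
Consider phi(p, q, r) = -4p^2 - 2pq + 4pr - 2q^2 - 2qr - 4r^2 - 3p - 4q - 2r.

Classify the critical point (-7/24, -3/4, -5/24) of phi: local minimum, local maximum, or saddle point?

local maximum

The Hessian is constant: H = [[-8, -2, 4], [-2, -4, -2], [4, -2, -8]].
Leading principal minors: Δ₁ = -8, Δ₂ = 28, Δ₃ = -96.
The minors alternate sign starting negative (−, +, −), so H is negative definite: a local maximum.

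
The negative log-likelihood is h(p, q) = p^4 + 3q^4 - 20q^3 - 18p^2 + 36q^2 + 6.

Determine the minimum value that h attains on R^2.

h(p,q) separates as A(p) + B(q) + 6, so its minimum is min A + min B + 6.
A'(p) = 4p(p - 3)(p + 3) vanishes at p ∈ {-3, 0, 3}; B'(q) = 12q(q - 3)(q - 2) vanishes at q ∈ {0, 2, 3}.
Local minima of A (where A''>0): A(-3)=-81, A(3)=-81. Local minima of B: B(0)=0, B(3)=27.
So the global minimum of h is A(-3) + B(0) + 6 = -81 + 0 + 6 = -75, attained at (-3, 0).

-75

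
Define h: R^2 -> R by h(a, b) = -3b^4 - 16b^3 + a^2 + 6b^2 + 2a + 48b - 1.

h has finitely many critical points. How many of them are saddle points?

2

h separates as a function of a plus a function of b, so ∇h=0 decouples.
∂h/∂a = 2(a + 1) = 0 at a ∈ {-1}; ∂h/∂b = -12(b - 1)(b + 1)(b + 4) = 0 at b ∈ {-4, -1, 1}.
The Hessian is diagonal: diag(h_aa, h_bb). Second derivatives: h_aa(-1)=2; h_bb(-4)=-180, h_bb(-1)=72, h_bb(1)=-120.
Saddle points occur where the two diagonal entries have opposite signs: (-1, -4), (-1, 1). Count: 2.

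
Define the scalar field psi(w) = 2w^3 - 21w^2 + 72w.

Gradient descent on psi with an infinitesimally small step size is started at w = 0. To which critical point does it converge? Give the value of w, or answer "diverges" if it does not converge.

psi'(w) = 6(w - 4)(w - 3), so psi'(0) = 72.
Gradient descent moves in the -psi' direction, i.e. w is decreasing.
There is no critical point below w=0, and psi' keeps the same sign, so the iterate runs off to −∞.

diverges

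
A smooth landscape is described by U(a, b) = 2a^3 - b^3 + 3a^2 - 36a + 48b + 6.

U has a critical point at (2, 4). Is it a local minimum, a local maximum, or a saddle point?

The mixed partial ∂²U/∂a∂b is 0, so the Hessian at any point is diag(U_aa, U_bb) = diag(6(2a + 1), -6b).
At (2, 4): H = diag(30, -24).
The eigenvalues have opposite signs, so H is indefinite: a saddle point.

saddle point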